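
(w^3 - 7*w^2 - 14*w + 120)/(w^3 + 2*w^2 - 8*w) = (w^2 - 11*w + 30)/(w*(w - 2))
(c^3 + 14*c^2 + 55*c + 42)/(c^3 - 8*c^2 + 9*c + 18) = (c^2 + 13*c + 42)/(c^2 - 9*c + 18)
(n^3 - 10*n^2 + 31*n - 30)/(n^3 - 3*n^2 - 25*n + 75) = (n - 2)/(n + 5)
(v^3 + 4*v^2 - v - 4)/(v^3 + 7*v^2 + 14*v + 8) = (v - 1)/(v + 2)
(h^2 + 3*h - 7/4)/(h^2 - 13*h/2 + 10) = (4*h^2 + 12*h - 7)/(2*(2*h^2 - 13*h + 20))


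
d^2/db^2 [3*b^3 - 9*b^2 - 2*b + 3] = 18*b - 18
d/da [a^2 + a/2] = 2*a + 1/2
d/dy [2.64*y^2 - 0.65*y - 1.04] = 5.28*y - 0.65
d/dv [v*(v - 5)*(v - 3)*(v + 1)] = 4*v^3 - 21*v^2 + 14*v + 15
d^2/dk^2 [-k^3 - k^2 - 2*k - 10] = -6*k - 2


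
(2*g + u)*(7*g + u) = 14*g^2 + 9*g*u + u^2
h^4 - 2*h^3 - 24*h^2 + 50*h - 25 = (h - 5)*(h - 1)^2*(h + 5)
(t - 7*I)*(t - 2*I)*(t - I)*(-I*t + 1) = -I*t^4 - 9*t^3 + 13*I*t^2 - 9*t + 14*I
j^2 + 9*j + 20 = (j + 4)*(j + 5)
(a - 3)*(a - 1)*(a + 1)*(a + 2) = a^4 - a^3 - 7*a^2 + a + 6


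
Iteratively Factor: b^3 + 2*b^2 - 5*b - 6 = (b + 3)*(b^2 - b - 2) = (b + 1)*(b + 3)*(b - 2)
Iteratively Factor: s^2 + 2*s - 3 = (s - 1)*(s + 3)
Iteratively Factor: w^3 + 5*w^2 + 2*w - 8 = (w + 2)*(w^2 + 3*w - 4) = (w - 1)*(w + 2)*(w + 4)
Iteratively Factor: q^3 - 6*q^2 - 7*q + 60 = (q + 3)*(q^2 - 9*q + 20) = (q - 4)*(q + 3)*(q - 5)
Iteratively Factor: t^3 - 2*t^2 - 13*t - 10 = (t + 2)*(t^2 - 4*t - 5) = (t + 1)*(t + 2)*(t - 5)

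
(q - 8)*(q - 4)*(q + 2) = q^3 - 10*q^2 + 8*q + 64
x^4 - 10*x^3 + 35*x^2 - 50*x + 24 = (x - 4)*(x - 3)*(x - 2)*(x - 1)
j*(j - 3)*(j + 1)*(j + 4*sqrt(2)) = j^4 - 2*j^3 + 4*sqrt(2)*j^3 - 8*sqrt(2)*j^2 - 3*j^2 - 12*sqrt(2)*j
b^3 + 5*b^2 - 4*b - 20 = (b - 2)*(b + 2)*(b + 5)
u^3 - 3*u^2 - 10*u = u*(u - 5)*(u + 2)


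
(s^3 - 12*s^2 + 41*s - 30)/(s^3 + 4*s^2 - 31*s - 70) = (s^2 - 7*s + 6)/(s^2 + 9*s + 14)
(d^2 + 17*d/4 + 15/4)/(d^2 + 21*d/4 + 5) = (d + 3)/(d + 4)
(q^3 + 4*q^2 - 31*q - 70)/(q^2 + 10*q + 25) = (q^3 + 4*q^2 - 31*q - 70)/(q^2 + 10*q + 25)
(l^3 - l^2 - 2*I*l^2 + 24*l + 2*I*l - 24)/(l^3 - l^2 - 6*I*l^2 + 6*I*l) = (l + 4*I)/l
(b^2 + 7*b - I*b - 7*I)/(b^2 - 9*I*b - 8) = (b + 7)/(b - 8*I)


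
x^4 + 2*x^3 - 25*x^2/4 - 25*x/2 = x*(x - 5/2)*(x + 2)*(x + 5/2)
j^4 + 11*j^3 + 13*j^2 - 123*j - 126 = (j - 3)*(j + 1)*(j + 6)*(j + 7)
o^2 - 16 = (o - 4)*(o + 4)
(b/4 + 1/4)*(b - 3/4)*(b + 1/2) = b^3/4 + 3*b^2/16 - 5*b/32 - 3/32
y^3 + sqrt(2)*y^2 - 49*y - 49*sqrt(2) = (y - 7)*(y + 7)*(y + sqrt(2))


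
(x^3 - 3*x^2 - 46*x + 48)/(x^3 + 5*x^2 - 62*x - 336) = (x - 1)/(x + 7)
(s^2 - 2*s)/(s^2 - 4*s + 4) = s/(s - 2)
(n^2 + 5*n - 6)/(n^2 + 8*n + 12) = (n - 1)/(n + 2)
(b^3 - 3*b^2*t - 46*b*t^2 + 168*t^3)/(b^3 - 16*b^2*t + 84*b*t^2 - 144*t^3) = (-b - 7*t)/(-b + 6*t)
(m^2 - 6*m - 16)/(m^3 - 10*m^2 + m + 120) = (m + 2)/(m^2 - 2*m - 15)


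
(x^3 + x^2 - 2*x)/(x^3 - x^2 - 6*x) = (x - 1)/(x - 3)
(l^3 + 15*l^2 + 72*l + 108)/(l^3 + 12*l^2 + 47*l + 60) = (l^2 + 12*l + 36)/(l^2 + 9*l + 20)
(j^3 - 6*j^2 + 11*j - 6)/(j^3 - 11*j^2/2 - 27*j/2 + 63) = 2*(j^2 - 3*j + 2)/(2*j^2 - 5*j - 42)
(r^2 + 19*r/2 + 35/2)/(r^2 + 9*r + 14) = (r + 5/2)/(r + 2)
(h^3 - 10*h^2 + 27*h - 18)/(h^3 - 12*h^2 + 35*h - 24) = (h - 6)/(h - 8)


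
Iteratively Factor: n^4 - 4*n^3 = (n)*(n^3 - 4*n^2) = n*(n - 4)*(n^2) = n^2*(n - 4)*(n)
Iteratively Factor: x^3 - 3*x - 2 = (x + 1)*(x^2 - x - 2) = (x + 1)^2*(x - 2)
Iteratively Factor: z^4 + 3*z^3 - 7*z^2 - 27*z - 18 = (z + 3)*(z^3 - 7*z - 6) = (z + 2)*(z + 3)*(z^2 - 2*z - 3) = (z + 1)*(z + 2)*(z + 3)*(z - 3)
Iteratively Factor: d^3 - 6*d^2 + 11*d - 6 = (d - 3)*(d^2 - 3*d + 2) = (d - 3)*(d - 1)*(d - 2)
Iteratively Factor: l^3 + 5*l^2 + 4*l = (l + 1)*(l^2 + 4*l) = (l + 1)*(l + 4)*(l)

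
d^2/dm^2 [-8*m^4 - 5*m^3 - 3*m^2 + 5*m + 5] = -96*m^2 - 30*m - 6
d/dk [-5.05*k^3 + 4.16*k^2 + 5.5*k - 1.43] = -15.15*k^2 + 8.32*k + 5.5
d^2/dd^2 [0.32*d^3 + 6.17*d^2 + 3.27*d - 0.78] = 1.92*d + 12.34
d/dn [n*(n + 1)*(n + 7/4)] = 3*n^2 + 11*n/2 + 7/4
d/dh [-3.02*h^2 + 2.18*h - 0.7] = 2.18 - 6.04*h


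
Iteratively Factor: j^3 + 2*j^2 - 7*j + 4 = (j - 1)*(j^2 + 3*j - 4) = (j - 1)*(j + 4)*(j - 1)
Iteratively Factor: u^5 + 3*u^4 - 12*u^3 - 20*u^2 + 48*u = (u + 4)*(u^4 - u^3 - 8*u^2 + 12*u) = (u + 3)*(u + 4)*(u^3 - 4*u^2 + 4*u) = (u - 2)*(u + 3)*(u + 4)*(u^2 - 2*u) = u*(u - 2)*(u + 3)*(u + 4)*(u - 2)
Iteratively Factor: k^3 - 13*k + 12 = (k - 1)*(k^2 + k - 12) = (k - 3)*(k - 1)*(k + 4)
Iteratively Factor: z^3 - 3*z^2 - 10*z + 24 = (z - 2)*(z^2 - z - 12) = (z - 2)*(z + 3)*(z - 4)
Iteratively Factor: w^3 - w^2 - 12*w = (w - 4)*(w^2 + 3*w) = w*(w - 4)*(w + 3)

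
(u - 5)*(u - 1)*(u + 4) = u^3 - 2*u^2 - 19*u + 20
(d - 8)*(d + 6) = d^2 - 2*d - 48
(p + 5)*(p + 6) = p^2 + 11*p + 30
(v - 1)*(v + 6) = v^2 + 5*v - 6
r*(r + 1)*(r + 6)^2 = r^4 + 13*r^3 + 48*r^2 + 36*r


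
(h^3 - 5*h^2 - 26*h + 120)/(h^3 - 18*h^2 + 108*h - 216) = (h^2 + h - 20)/(h^2 - 12*h + 36)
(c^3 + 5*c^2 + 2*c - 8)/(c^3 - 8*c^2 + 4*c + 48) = (c^2 + 3*c - 4)/(c^2 - 10*c + 24)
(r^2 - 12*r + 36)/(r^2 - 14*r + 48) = (r - 6)/(r - 8)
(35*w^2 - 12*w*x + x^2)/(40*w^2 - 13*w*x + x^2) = (-7*w + x)/(-8*w + x)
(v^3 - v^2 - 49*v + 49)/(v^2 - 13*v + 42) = (v^2 + 6*v - 7)/(v - 6)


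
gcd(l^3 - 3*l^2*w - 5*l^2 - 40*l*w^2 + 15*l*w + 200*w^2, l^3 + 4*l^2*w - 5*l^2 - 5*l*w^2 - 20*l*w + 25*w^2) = l^2 + 5*l*w - 5*l - 25*w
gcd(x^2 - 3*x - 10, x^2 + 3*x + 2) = x + 2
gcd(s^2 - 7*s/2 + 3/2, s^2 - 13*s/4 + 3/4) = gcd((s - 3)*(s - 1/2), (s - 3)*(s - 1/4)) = s - 3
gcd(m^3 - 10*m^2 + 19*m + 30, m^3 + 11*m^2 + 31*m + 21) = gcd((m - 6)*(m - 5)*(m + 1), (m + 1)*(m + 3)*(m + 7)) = m + 1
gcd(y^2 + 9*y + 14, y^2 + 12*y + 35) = y + 7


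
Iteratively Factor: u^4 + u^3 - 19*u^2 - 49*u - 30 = (u - 5)*(u^3 + 6*u^2 + 11*u + 6) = (u - 5)*(u + 3)*(u^2 + 3*u + 2) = (u - 5)*(u + 1)*(u + 3)*(u + 2)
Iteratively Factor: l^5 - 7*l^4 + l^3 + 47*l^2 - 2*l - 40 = (l - 1)*(l^4 - 6*l^3 - 5*l^2 + 42*l + 40) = (l - 1)*(l + 1)*(l^3 - 7*l^2 + 2*l + 40) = (l - 5)*(l - 1)*(l + 1)*(l^2 - 2*l - 8) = (l - 5)*(l - 4)*(l - 1)*(l + 1)*(l + 2)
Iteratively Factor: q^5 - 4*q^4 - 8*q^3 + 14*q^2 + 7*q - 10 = (q - 5)*(q^4 + q^3 - 3*q^2 - q + 2) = (q - 5)*(q - 1)*(q^3 + 2*q^2 - q - 2) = (q - 5)*(q - 1)*(q + 1)*(q^2 + q - 2) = (q - 5)*(q - 1)*(q + 1)*(q + 2)*(q - 1)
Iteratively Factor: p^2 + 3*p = (p)*(p + 3)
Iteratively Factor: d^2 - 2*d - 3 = (d - 3)*(d + 1)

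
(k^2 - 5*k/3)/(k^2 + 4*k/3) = (3*k - 5)/(3*k + 4)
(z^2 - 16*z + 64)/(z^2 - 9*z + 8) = (z - 8)/(z - 1)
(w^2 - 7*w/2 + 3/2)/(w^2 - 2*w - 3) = (w - 1/2)/(w + 1)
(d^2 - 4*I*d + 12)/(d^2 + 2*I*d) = (d - 6*I)/d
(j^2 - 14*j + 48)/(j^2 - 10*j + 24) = (j - 8)/(j - 4)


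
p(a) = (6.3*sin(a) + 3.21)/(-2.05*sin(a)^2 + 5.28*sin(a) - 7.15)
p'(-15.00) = 0.38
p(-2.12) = 0.16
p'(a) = (4.1*sin(a)*cos(a) - 5.28*cos(a))*(6.3*sin(a) + 3.21)/(-2.05*sin(a)^2 + 5.28*sin(a) - 7.15)^2 + 6.3*cos(a)/(-2.05*sin(a)^2 + 5.28*sin(a) - 7.15)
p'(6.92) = -1.78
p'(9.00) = 1.75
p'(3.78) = 0.43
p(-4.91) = -2.38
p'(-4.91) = -0.46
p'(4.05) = 0.25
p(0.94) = -1.96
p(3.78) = 0.05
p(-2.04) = 0.18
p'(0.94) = -1.42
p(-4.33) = -2.25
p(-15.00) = 0.08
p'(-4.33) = 0.89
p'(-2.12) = 0.19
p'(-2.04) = 0.16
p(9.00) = -1.09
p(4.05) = 0.14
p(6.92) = -1.47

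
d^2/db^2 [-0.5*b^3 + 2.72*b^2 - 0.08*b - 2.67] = 5.44 - 3.0*b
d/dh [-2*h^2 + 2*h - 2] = 2 - 4*h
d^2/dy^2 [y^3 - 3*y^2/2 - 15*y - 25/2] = 6*y - 3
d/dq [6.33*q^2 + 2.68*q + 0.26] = 12.66*q + 2.68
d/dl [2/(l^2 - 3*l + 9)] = 2*(3 - 2*l)/(l^2 - 3*l + 9)^2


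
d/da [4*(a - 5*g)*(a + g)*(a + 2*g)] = 12*a^2 - 16*a*g - 52*g^2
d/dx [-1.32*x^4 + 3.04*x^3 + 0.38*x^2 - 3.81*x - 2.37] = -5.28*x^3 + 9.12*x^2 + 0.76*x - 3.81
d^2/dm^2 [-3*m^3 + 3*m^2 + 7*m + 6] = 6 - 18*m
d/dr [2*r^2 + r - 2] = 4*r + 1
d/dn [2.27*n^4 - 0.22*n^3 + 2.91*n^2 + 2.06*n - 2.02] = 9.08*n^3 - 0.66*n^2 + 5.82*n + 2.06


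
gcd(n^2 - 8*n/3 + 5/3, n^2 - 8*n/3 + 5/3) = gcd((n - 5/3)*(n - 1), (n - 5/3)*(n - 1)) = n^2 - 8*n/3 + 5/3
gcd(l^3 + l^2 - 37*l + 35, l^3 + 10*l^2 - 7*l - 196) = l + 7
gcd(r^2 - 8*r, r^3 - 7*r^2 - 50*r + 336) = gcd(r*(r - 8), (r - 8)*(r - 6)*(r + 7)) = r - 8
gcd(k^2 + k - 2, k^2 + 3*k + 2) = k + 2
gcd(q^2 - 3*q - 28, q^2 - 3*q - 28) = q^2 - 3*q - 28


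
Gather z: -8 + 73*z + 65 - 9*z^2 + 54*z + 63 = -9*z^2 + 127*z + 120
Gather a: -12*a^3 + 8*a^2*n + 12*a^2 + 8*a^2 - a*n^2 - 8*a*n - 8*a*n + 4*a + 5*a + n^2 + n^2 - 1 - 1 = -12*a^3 + a^2*(8*n + 20) + a*(-n^2 - 16*n + 9) + 2*n^2 - 2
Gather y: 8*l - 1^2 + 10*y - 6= 8*l + 10*y - 7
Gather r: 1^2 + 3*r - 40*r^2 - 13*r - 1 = -40*r^2 - 10*r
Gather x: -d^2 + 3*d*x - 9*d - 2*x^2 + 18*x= -d^2 - 9*d - 2*x^2 + x*(3*d + 18)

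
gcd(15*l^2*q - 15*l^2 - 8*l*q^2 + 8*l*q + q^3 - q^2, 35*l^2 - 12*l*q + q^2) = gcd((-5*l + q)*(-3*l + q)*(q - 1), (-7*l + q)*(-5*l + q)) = -5*l + q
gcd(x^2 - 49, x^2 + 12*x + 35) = x + 7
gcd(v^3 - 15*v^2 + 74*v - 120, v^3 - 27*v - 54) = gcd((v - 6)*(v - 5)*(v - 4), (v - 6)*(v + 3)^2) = v - 6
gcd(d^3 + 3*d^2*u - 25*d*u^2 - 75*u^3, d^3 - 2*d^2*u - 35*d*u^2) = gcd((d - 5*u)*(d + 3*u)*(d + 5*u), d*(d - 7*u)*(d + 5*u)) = d + 5*u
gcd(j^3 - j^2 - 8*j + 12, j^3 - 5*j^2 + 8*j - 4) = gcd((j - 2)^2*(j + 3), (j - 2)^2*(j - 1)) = j^2 - 4*j + 4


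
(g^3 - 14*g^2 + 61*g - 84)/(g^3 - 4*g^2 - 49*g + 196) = (g - 3)/(g + 7)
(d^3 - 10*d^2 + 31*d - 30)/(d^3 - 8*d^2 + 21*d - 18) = (d - 5)/(d - 3)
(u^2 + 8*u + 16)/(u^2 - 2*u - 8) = (u^2 + 8*u + 16)/(u^2 - 2*u - 8)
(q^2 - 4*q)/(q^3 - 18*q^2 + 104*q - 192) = q/(q^2 - 14*q + 48)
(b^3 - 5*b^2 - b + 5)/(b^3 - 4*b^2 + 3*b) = (b^2 - 4*b - 5)/(b*(b - 3))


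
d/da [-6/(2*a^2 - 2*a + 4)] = 3*(2*a - 1)/(a^2 - a + 2)^2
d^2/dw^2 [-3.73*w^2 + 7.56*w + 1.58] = -7.46000000000000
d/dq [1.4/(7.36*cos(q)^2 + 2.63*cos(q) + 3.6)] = (20.608*cos(q) + 3.682)*sin(q)/(7.36*cos(q)^2 + 2.63*cos(q) + 3.6)^2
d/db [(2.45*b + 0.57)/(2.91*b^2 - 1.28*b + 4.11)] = (-7.1295*b^2 - 3.3174*b + 10.7991)/(8.4681*b^4 - 7.4496*b^3 + 25.5586*b^2 - 10.5216*b + 16.8921)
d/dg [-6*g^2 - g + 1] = -12*g - 1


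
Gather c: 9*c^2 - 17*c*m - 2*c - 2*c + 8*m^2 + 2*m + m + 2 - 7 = 9*c^2 + c*(-17*m - 4) + 8*m^2 + 3*m - 5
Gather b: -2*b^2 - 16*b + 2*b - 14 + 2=-2*b^2 - 14*b - 12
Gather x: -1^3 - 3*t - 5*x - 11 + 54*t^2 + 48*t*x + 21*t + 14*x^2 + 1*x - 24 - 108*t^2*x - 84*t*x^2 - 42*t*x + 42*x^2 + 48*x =54*t^2 + 18*t + x^2*(56 - 84*t) + x*(-108*t^2 + 6*t + 44) - 36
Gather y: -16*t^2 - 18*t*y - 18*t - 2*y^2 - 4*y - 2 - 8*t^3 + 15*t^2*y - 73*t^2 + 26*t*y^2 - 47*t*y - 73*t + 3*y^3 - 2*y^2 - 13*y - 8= -8*t^3 - 89*t^2 - 91*t + 3*y^3 + y^2*(26*t - 4) + y*(15*t^2 - 65*t - 17) - 10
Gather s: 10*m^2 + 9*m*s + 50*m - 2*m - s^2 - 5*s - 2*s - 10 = 10*m^2 + 48*m - s^2 + s*(9*m - 7) - 10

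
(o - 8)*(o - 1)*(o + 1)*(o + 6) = o^4 - 2*o^3 - 49*o^2 + 2*o + 48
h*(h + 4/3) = h^2 + 4*h/3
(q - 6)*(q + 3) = q^2 - 3*q - 18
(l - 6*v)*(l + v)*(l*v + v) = l^3*v - 5*l^2*v^2 + l^2*v - 6*l*v^3 - 5*l*v^2 - 6*v^3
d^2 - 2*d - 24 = (d - 6)*(d + 4)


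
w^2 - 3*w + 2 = (w - 2)*(w - 1)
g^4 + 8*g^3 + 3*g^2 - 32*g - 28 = (g - 2)*(g + 1)*(g + 2)*(g + 7)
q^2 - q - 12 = (q - 4)*(q + 3)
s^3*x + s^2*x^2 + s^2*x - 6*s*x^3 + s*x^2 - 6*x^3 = (s - 2*x)*(s + 3*x)*(s*x + x)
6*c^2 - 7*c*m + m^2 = (-6*c + m)*(-c + m)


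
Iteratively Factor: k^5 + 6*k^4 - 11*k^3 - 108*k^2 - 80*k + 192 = (k + 4)*(k^4 + 2*k^3 - 19*k^2 - 32*k + 48) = (k + 3)*(k + 4)*(k^3 - k^2 - 16*k + 16) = (k + 3)*(k + 4)^2*(k^2 - 5*k + 4) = (k - 1)*(k + 3)*(k + 4)^2*(k - 4)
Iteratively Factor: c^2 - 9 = (c + 3)*(c - 3)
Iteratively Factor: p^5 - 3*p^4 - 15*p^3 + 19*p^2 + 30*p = (p + 3)*(p^4 - 6*p^3 + 3*p^2 + 10*p) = (p - 2)*(p + 3)*(p^3 - 4*p^2 - 5*p) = p*(p - 2)*(p + 3)*(p^2 - 4*p - 5) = p*(p - 5)*(p - 2)*(p + 3)*(p + 1)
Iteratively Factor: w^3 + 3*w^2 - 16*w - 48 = (w - 4)*(w^2 + 7*w + 12) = (w - 4)*(w + 4)*(w + 3)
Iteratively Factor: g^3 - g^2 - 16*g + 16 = (g + 4)*(g^2 - 5*g + 4) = (g - 4)*(g + 4)*(g - 1)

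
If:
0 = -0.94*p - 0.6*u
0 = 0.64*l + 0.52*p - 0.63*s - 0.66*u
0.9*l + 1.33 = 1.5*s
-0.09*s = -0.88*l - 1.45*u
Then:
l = 0.74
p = 0.23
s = 1.33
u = -0.37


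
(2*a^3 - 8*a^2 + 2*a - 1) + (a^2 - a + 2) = 2*a^3 - 7*a^2 + a + 1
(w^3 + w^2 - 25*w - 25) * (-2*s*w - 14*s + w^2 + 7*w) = -2*s*w^4 - 16*s*w^3 + 36*s*w^2 + 400*s*w + 350*s + w^5 + 8*w^4 - 18*w^3 - 200*w^2 - 175*w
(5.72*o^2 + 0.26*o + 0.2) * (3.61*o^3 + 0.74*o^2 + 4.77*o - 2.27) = 20.6492*o^5 + 5.1714*o^4 + 28.1988*o^3 - 11.5962*o^2 + 0.3638*o - 0.454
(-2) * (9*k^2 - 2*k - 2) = -18*k^2 + 4*k + 4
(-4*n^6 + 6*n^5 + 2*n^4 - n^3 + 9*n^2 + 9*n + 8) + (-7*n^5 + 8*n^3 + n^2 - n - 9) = -4*n^6 - n^5 + 2*n^4 + 7*n^3 + 10*n^2 + 8*n - 1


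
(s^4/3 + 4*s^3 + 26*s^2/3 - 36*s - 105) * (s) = s^5/3 + 4*s^4 + 26*s^3/3 - 36*s^2 - 105*s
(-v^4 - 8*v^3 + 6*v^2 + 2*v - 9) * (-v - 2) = v^5 + 10*v^4 + 10*v^3 - 14*v^2 + 5*v + 18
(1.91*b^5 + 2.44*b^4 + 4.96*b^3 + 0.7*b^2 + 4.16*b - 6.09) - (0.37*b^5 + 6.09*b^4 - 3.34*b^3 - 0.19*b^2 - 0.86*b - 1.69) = 1.54*b^5 - 3.65*b^4 + 8.3*b^3 + 0.89*b^2 + 5.02*b - 4.4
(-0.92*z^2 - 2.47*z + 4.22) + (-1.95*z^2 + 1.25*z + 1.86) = -2.87*z^2 - 1.22*z + 6.08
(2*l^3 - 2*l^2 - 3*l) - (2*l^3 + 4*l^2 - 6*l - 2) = -6*l^2 + 3*l + 2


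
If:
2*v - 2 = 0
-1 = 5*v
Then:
No Solution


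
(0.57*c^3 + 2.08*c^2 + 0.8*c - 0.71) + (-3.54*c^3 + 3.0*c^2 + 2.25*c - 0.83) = -2.97*c^3 + 5.08*c^2 + 3.05*c - 1.54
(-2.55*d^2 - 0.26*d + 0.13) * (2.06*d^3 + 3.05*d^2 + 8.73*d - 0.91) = -5.253*d^5 - 8.3131*d^4 - 22.7867*d^3 + 0.4472*d^2 + 1.3715*d - 0.1183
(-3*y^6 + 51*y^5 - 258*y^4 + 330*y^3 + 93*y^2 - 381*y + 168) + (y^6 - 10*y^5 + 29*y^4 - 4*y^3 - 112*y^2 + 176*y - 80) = -2*y^6 + 41*y^5 - 229*y^4 + 326*y^3 - 19*y^2 - 205*y + 88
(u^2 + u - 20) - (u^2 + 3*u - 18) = -2*u - 2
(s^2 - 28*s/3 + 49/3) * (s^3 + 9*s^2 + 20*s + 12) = s^5 - s^4/3 - 143*s^3/3 - 83*s^2/3 + 644*s/3 + 196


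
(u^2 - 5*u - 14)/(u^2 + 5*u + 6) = (u - 7)/(u + 3)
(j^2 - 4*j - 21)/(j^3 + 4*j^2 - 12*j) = (j^2 - 4*j - 21)/(j*(j^2 + 4*j - 12))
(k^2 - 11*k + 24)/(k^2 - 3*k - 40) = (k - 3)/(k + 5)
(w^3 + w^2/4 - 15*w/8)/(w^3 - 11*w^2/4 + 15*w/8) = (2*w + 3)/(2*w - 3)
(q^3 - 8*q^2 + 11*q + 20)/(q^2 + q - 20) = (q^2 - 4*q - 5)/(q + 5)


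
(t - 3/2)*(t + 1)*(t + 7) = t^3 + 13*t^2/2 - 5*t - 21/2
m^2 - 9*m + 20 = (m - 5)*(m - 4)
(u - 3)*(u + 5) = u^2 + 2*u - 15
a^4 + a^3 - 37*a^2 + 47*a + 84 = (a - 4)*(a - 3)*(a + 1)*(a + 7)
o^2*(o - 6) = o^3 - 6*o^2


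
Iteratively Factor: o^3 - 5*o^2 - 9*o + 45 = (o - 5)*(o^2 - 9) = (o - 5)*(o + 3)*(o - 3)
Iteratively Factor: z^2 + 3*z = (z + 3)*(z)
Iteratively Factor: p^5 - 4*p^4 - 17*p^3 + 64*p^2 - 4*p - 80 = (p - 2)*(p^4 - 2*p^3 - 21*p^2 + 22*p + 40) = (p - 5)*(p - 2)*(p^3 + 3*p^2 - 6*p - 8) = (p - 5)*(p - 2)*(p + 1)*(p^2 + 2*p - 8) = (p - 5)*(p - 2)*(p + 1)*(p + 4)*(p - 2)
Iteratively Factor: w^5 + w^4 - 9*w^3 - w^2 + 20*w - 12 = (w - 1)*(w^4 + 2*w^3 - 7*w^2 - 8*w + 12) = (w - 1)^2*(w^3 + 3*w^2 - 4*w - 12) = (w - 1)^2*(w + 2)*(w^2 + w - 6) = (w - 1)^2*(w + 2)*(w + 3)*(w - 2)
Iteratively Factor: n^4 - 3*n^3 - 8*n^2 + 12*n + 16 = (n + 1)*(n^3 - 4*n^2 - 4*n + 16) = (n - 2)*(n + 1)*(n^2 - 2*n - 8) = (n - 2)*(n + 1)*(n + 2)*(n - 4)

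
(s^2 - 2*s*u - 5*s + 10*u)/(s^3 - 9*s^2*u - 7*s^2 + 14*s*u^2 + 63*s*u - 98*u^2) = (s - 5)/(s^2 - 7*s*u - 7*s + 49*u)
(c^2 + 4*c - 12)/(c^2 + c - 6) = (c + 6)/(c + 3)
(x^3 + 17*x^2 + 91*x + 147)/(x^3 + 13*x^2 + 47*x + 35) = (x^2 + 10*x + 21)/(x^2 + 6*x + 5)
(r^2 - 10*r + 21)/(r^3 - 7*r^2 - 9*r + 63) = 1/(r + 3)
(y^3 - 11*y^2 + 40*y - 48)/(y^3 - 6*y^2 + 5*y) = (y^3 - 11*y^2 + 40*y - 48)/(y*(y^2 - 6*y + 5))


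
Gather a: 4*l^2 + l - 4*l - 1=4*l^2 - 3*l - 1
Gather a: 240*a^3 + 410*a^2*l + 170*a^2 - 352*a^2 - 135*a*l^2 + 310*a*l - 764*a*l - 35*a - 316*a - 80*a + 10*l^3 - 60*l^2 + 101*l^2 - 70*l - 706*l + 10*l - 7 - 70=240*a^3 + a^2*(410*l - 182) + a*(-135*l^2 - 454*l - 431) + 10*l^3 + 41*l^2 - 766*l - 77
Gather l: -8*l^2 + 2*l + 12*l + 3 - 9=-8*l^2 + 14*l - 6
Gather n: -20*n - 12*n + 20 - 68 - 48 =-32*n - 96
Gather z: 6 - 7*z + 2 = 8 - 7*z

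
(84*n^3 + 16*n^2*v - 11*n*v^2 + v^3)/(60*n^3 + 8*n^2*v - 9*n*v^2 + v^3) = (-7*n + v)/(-5*n + v)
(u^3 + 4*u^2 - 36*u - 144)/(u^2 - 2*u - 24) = u + 6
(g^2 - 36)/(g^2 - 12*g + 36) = (g + 6)/(g - 6)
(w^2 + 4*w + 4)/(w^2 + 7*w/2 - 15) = 2*(w^2 + 4*w + 4)/(2*w^2 + 7*w - 30)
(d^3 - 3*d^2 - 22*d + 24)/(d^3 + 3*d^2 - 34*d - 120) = (d - 1)/(d + 5)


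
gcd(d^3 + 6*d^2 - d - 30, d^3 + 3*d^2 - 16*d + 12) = d - 2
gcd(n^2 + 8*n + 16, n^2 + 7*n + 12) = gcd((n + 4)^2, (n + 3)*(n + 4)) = n + 4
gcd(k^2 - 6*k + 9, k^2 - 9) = k - 3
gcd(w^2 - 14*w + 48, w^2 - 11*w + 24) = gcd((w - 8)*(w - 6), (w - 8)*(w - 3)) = w - 8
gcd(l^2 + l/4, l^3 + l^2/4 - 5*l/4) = l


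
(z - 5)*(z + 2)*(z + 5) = z^3 + 2*z^2 - 25*z - 50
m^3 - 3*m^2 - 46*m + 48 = (m - 8)*(m - 1)*(m + 6)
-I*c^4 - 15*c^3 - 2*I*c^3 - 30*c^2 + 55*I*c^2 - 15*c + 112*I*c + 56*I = (c + 1)*(c - 8*I)*(c - 7*I)*(-I*c - I)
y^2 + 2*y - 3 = (y - 1)*(y + 3)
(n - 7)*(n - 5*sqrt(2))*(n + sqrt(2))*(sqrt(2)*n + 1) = sqrt(2)*n^4 - 7*sqrt(2)*n^3 - 7*n^3 - 14*sqrt(2)*n^2 + 49*n^2 - 10*n + 98*sqrt(2)*n + 70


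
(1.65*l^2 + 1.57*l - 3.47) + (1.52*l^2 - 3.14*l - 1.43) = 3.17*l^2 - 1.57*l - 4.9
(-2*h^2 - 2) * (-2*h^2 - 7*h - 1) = 4*h^4 + 14*h^3 + 6*h^2 + 14*h + 2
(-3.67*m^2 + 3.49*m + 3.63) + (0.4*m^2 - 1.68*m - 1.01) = -3.27*m^2 + 1.81*m + 2.62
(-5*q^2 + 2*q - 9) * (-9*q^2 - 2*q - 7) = 45*q^4 - 8*q^3 + 112*q^2 + 4*q + 63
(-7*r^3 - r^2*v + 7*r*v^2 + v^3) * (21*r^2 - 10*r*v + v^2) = -147*r^5 + 49*r^4*v + 150*r^3*v^2 - 50*r^2*v^3 - 3*r*v^4 + v^5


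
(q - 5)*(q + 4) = q^2 - q - 20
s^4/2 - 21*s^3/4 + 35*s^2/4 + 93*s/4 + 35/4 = (s/2 + 1/2)*(s - 7)*(s - 5)*(s + 1/2)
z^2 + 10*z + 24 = (z + 4)*(z + 6)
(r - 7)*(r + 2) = r^2 - 5*r - 14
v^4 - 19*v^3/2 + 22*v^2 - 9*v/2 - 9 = (v - 6)*(v - 3)*(v - 1)*(v + 1/2)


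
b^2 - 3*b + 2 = (b - 2)*(b - 1)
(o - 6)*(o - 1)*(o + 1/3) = o^3 - 20*o^2/3 + 11*o/3 + 2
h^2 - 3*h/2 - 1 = (h - 2)*(h + 1/2)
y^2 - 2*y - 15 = (y - 5)*(y + 3)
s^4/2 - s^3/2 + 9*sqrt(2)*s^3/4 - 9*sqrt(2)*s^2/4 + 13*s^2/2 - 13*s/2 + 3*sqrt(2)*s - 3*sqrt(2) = (s/2 + sqrt(2))*(s - 1)*(s + sqrt(2))*(s + 3*sqrt(2)/2)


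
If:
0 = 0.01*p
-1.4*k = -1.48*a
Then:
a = 0.945945945945946*k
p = 0.00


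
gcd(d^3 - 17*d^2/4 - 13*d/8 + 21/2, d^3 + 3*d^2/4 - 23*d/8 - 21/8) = d^2 - d/4 - 21/8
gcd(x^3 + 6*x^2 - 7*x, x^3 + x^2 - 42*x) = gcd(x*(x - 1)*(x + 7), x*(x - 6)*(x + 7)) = x^2 + 7*x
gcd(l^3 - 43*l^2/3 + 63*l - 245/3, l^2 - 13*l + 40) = l - 5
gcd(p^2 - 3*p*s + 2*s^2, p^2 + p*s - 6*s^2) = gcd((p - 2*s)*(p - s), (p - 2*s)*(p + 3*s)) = p - 2*s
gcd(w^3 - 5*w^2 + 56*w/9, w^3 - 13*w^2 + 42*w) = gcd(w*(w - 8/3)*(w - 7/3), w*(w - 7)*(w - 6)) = w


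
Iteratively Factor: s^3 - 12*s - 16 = (s + 2)*(s^2 - 2*s - 8) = (s + 2)^2*(s - 4)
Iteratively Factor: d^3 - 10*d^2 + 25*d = (d - 5)*(d^2 - 5*d) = d*(d - 5)*(d - 5)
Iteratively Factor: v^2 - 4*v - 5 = (v + 1)*(v - 5)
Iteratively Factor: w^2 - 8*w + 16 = (w - 4)*(w - 4)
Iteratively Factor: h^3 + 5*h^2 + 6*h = (h)*(h^2 + 5*h + 6) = h*(h + 2)*(h + 3)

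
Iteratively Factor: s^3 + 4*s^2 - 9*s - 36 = (s + 3)*(s^2 + s - 12) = (s + 3)*(s + 4)*(s - 3)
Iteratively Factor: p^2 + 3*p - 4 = (p + 4)*(p - 1)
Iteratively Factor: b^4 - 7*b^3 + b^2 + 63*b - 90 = (b + 3)*(b^3 - 10*b^2 + 31*b - 30) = (b - 3)*(b + 3)*(b^2 - 7*b + 10) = (b - 3)*(b - 2)*(b + 3)*(b - 5)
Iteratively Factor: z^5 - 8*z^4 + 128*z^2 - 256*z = (z - 4)*(z^4 - 4*z^3 - 16*z^2 + 64*z) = (z - 4)^2*(z^3 - 16*z) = (z - 4)^3*(z^2 + 4*z) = z*(z - 4)^3*(z + 4)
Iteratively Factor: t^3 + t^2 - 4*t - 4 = (t + 2)*(t^2 - t - 2) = (t - 2)*(t + 2)*(t + 1)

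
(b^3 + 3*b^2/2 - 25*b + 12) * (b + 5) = b^4 + 13*b^3/2 - 35*b^2/2 - 113*b + 60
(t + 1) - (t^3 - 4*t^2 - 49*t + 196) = -t^3 + 4*t^2 + 50*t - 195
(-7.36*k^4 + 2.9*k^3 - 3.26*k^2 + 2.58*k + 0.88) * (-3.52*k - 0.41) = 25.9072*k^5 - 7.1904*k^4 + 10.2862*k^3 - 7.745*k^2 - 4.1554*k - 0.3608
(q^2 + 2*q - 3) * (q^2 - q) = q^4 + q^3 - 5*q^2 + 3*q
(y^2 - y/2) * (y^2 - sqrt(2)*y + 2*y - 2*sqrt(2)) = y^4 - sqrt(2)*y^3 + 3*y^3/2 - 3*sqrt(2)*y^2/2 - y^2 + sqrt(2)*y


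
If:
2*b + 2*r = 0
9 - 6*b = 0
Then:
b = 3/2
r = -3/2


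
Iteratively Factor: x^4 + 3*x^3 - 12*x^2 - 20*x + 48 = (x - 2)*(x^3 + 5*x^2 - 2*x - 24) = (x - 2)^2*(x^2 + 7*x + 12) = (x - 2)^2*(x + 4)*(x + 3)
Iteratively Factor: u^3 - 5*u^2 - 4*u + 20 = (u + 2)*(u^2 - 7*u + 10) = (u - 2)*(u + 2)*(u - 5)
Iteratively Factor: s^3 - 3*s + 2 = (s + 2)*(s^2 - 2*s + 1) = (s - 1)*(s + 2)*(s - 1)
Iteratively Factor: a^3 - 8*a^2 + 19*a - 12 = (a - 1)*(a^2 - 7*a + 12) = (a - 3)*(a - 1)*(a - 4)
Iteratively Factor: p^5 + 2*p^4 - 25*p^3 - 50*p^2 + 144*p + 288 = (p + 2)*(p^4 - 25*p^2 + 144) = (p - 4)*(p + 2)*(p^3 + 4*p^2 - 9*p - 36) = (p - 4)*(p - 3)*(p + 2)*(p^2 + 7*p + 12) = (p - 4)*(p - 3)*(p + 2)*(p + 4)*(p + 3)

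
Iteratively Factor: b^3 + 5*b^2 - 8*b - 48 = (b + 4)*(b^2 + b - 12) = (b - 3)*(b + 4)*(b + 4)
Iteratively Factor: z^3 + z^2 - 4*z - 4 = (z + 2)*(z^2 - z - 2) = (z + 1)*(z + 2)*(z - 2)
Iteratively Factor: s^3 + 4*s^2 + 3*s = (s)*(s^2 + 4*s + 3) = s*(s + 1)*(s + 3)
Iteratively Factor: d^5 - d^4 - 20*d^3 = (d - 5)*(d^4 + 4*d^3) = (d - 5)*(d + 4)*(d^3) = d*(d - 5)*(d + 4)*(d^2) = d^2*(d - 5)*(d + 4)*(d)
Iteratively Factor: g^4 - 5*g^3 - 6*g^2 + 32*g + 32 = (g - 4)*(g^3 - g^2 - 10*g - 8) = (g - 4)*(g + 2)*(g^2 - 3*g - 4) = (g - 4)*(g + 1)*(g + 2)*(g - 4)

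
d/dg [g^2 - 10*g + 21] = 2*g - 10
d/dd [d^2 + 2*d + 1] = 2*d + 2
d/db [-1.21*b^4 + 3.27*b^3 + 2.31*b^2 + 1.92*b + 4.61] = -4.84*b^3 + 9.81*b^2 + 4.62*b + 1.92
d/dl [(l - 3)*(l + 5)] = 2*l + 2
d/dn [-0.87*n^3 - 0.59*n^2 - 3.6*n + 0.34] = -2.61*n^2 - 1.18*n - 3.6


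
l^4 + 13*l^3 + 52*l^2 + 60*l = l*(l + 2)*(l + 5)*(l + 6)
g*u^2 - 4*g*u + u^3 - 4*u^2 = u*(g + u)*(u - 4)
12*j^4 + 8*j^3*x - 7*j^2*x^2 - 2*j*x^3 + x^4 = (-3*j + x)*(-2*j + x)*(j + x)*(2*j + x)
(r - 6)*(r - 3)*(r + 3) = r^3 - 6*r^2 - 9*r + 54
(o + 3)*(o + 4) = o^2 + 7*o + 12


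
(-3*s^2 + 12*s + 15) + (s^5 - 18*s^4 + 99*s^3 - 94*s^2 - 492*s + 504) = s^5 - 18*s^4 + 99*s^3 - 97*s^2 - 480*s + 519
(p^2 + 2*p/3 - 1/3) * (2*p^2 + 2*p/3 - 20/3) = 2*p^4 + 2*p^3 - 62*p^2/9 - 14*p/3 + 20/9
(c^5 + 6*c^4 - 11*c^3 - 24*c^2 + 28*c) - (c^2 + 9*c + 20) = c^5 + 6*c^4 - 11*c^3 - 25*c^2 + 19*c - 20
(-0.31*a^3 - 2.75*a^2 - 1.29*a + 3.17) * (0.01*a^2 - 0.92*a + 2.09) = -0.0031*a^5 + 0.2577*a^4 + 1.8692*a^3 - 4.529*a^2 - 5.6125*a + 6.6253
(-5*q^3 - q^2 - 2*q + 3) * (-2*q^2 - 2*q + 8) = 10*q^5 + 12*q^4 - 34*q^3 - 10*q^2 - 22*q + 24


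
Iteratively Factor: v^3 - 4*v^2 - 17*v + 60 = (v - 3)*(v^2 - v - 20) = (v - 5)*(v - 3)*(v + 4)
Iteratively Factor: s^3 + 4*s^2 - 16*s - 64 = (s + 4)*(s^2 - 16) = (s + 4)^2*(s - 4)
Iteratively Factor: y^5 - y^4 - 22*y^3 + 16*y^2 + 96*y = (y - 3)*(y^4 + 2*y^3 - 16*y^2 - 32*y) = y*(y - 3)*(y^3 + 2*y^2 - 16*y - 32) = y*(y - 3)*(y + 4)*(y^2 - 2*y - 8) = y*(y - 4)*(y - 3)*(y + 4)*(y + 2)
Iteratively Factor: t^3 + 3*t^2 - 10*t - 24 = (t - 3)*(t^2 + 6*t + 8) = (t - 3)*(t + 2)*(t + 4)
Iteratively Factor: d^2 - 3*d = (d - 3)*(d)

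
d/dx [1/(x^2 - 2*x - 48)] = 2*(1 - x)/(-x^2 + 2*x + 48)^2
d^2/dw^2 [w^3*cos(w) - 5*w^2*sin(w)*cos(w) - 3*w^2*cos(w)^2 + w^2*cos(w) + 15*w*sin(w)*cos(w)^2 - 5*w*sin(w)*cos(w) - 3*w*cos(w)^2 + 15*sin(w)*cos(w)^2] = -w^3*cos(w) - 6*w^2*sin(w) + 10*w^2*sin(2*w) - w^2*cos(w) + 6*w^2*cos(2*w) - 31*w*sin(w)/4 + 22*w*sin(2*w) - 135*w*sin(3*w)/4 + 6*w*cos(w) - 14*w*cos(2*w) - 15*sin(w)/4 + sin(2*w) - 135*sin(3*w)/4 + 19*cos(w)/2 - 13*cos(2*w) + 45*cos(3*w)/2 - 3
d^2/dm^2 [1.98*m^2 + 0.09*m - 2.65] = 3.96000000000000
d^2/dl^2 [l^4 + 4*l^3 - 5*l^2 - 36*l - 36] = 12*l^2 + 24*l - 10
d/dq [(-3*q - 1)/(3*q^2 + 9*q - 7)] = 3*(3*q^2 + 2*q + 10)/(9*q^4 + 54*q^3 + 39*q^2 - 126*q + 49)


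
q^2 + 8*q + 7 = (q + 1)*(q + 7)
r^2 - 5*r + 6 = (r - 3)*(r - 2)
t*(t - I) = t^2 - I*t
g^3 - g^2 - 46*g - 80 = (g - 8)*(g + 2)*(g + 5)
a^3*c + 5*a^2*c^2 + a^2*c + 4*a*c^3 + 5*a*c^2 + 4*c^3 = (a + c)*(a + 4*c)*(a*c + c)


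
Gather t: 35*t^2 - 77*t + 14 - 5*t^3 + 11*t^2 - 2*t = -5*t^3 + 46*t^2 - 79*t + 14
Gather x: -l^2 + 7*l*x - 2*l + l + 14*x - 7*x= -l^2 - l + x*(7*l + 7)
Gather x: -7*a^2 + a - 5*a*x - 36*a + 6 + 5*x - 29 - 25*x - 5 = -7*a^2 - 35*a + x*(-5*a - 20) - 28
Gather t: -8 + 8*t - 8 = 8*t - 16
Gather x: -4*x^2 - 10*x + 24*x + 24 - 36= -4*x^2 + 14*x - 12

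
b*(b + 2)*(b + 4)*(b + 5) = b^4 + 11*b^3 + 38*b^2 + 40*b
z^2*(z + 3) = z^3 + 3*z^2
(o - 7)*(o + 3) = o^2 - 4*o - 21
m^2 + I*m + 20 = (m - 4*I)*(m + 5*I)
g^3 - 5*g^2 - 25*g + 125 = (g - 5)^2*(g + 5)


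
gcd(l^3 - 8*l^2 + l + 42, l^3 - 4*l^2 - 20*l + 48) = 1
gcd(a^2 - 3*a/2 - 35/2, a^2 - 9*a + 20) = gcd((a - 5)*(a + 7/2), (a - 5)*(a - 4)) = a - 5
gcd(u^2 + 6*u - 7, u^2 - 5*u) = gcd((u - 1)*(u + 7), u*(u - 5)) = 1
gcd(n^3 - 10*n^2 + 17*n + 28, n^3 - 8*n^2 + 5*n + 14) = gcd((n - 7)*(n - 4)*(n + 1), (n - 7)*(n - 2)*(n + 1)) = n^2 - 6*n - 7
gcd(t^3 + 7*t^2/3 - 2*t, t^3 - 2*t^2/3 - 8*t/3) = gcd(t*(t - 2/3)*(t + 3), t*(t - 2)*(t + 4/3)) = t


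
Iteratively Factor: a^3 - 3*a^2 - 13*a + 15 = (a + 3)*(a^2 - 6*a + 5) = (a - 5)*(a + 3)*(a - 1)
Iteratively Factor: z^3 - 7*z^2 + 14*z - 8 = (z - 2)*(z^2 - 5*z + 4) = (z - 2)*(z - 1)*(z - 4)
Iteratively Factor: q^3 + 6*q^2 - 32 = (q - 2)*(q^2 + 8*q + 16) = (q - 2)*(q + 4)*(q + 4)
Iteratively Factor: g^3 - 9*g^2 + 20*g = (g)*(g^2 - 9*g + 20) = g*(g - 4)*(g - 5)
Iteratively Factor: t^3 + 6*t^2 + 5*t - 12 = (t - 1)*(t^2 + 7*t + 12) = (t - 1)*(t + 4)*(t + 3)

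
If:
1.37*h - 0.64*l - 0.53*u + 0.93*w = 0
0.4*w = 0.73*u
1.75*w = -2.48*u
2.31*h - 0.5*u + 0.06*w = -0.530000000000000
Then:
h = -0.23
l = -0.49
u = 0.00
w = 0.00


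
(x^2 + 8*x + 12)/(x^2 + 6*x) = (x + 2)/x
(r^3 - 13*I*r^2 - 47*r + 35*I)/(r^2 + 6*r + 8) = (r^3 - 13*I*r^2 - 47*r + 35*I)/(r^2 + 6*r + 8)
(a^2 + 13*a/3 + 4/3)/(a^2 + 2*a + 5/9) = 3*(a + 4)/(3*a + 5)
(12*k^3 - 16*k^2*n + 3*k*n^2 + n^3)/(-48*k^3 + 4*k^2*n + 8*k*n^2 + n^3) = (-k + n)/(4*k + n)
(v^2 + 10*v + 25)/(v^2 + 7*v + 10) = (v + 5)/(v + 2)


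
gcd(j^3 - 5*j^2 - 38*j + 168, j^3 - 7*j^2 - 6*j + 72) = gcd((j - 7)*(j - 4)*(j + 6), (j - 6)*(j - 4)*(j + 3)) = j - 4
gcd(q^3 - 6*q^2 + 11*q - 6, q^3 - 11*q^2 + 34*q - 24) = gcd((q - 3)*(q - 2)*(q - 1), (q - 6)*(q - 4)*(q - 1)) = q - 1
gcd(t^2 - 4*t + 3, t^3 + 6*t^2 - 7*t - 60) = t - 3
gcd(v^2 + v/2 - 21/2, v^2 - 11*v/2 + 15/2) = v - 3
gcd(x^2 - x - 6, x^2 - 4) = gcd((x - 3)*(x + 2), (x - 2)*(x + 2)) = x + 2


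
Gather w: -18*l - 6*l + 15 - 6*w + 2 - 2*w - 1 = -24*l - 8*w + 16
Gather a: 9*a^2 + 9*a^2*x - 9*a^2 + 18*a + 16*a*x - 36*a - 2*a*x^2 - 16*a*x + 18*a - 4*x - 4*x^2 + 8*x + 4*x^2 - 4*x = 9*a^2*x - 2*a*x^2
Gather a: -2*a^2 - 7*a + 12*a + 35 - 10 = -2*a^2 + 5*a + 25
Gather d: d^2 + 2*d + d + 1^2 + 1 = d^2 + 3*d + 2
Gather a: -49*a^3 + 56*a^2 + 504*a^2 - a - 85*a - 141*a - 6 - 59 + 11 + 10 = -49*a^3 + 560*a^2 - 227*a - 44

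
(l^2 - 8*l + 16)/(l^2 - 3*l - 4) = (l - 4)/(l + 1)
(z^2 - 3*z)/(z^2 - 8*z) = (z - 3)/(z - 8)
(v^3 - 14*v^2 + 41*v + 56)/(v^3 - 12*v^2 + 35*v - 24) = (v^2 - 6*v - 7)/(v^2 - 4*v + 3)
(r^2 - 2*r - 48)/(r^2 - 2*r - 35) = (-r^2 + 2*r + 48)/(-r^2 + 2*r + 35)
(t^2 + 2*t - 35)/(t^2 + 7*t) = (t - 5)/t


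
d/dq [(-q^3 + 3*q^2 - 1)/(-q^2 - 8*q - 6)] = (q^4 + 16*q^3 - 6*q^2 - 38*q - 8)/(q^4 + 16*q^3 + 76*q^2 + 96*q + 36)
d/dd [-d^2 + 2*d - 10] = 2 - 2*d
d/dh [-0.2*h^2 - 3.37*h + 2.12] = -0.4*h - 3.37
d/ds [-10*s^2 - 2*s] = -20*s - 2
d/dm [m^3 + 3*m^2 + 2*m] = 3*m^2 + 6*m + 2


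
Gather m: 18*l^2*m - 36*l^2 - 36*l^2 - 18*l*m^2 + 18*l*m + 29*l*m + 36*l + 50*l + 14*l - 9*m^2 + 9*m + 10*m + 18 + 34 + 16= -72*l^2 + 100*l + m^2*(-18*l - 9) + m*(18*l^2 + 47*l + 19) + 68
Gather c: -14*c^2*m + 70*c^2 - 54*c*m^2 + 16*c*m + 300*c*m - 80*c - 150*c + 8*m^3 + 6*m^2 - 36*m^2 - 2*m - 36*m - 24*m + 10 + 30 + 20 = c^2*(70 - 14*m) + c*(-54*m^2 + 316*m - 230) + 8*m^3 - 30*m^2 - 62*m + 60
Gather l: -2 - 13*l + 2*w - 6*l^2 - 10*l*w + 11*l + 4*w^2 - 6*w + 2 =-6*l^2 + l*(-10*w - 2) + 4*w^2 - 4*w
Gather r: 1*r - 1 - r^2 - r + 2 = 1 - r^2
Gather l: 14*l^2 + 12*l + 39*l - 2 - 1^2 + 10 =14*l^2 + 51*l + 7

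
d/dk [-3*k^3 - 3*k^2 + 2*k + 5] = -9*k^2 - 6*k + 2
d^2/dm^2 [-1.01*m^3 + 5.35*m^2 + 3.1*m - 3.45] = 10.7 - 6.06*m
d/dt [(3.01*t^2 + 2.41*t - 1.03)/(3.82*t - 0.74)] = (11.4982*t^2 - 4.4548*t + 2.1512)/(14.5924*t^2 - 5.6536*t + 0.5476)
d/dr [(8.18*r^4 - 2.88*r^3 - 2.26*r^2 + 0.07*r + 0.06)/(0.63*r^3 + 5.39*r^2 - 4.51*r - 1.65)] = (5.1534*r^6 + 88.1804*r^5 - 124.7748*r^4 - 28.0986*r^3 + 23.9579*r^2 + 6.8112*r + 0.1551)/(0.3969*r^6 + 6.7914*r^5 + 23.3695*r^4 - 50.6968*r^3 + 2.5531*r^2 + 14.883*r + 2.7225)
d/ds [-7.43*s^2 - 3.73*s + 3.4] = -14.86*s - 3.73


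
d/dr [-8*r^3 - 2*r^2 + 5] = 4*r*(-6*r - 1)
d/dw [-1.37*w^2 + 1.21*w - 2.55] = 1.21 - 2.74*w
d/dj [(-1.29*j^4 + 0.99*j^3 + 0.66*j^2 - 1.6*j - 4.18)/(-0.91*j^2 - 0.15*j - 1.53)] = (2.3478*j^5 - 0.3204*j^4 + 7.5978*j^3 - 6.0991*j^2 - 9.6272*j + 1.821)/(0.8281*j^4 + 0.273*j^3 + 2.8071*j^2 + 0.459*j + 2.3409)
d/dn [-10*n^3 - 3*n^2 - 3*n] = -30*n^2 - 6*n - 3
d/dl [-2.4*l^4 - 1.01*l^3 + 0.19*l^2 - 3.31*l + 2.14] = -9.6*l^3 - 3.03*l^2 + 0.38*l - 3.31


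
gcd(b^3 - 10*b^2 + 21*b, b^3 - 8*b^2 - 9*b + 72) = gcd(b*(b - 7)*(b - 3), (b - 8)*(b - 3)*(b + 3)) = b - 3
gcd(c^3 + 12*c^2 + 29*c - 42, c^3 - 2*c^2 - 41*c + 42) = c^2 + 5*c - 6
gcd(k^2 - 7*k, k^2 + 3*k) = k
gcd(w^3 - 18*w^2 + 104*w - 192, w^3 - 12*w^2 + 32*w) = w^2 - 12*w + 32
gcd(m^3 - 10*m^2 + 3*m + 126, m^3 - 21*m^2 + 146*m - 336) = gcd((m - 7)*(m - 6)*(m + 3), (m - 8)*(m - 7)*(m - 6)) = m^2 - 13*m + 42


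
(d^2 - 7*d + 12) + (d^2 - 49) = 2*d^2 - 7*d - 37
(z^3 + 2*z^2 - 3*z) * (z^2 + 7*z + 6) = z^5 + 9*z^4 + 17*z^3 - 9*z^2 - 18*z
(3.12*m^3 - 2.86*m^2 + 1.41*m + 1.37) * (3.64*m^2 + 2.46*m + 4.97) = 11.3568*m^5 - 2.7352*m^4 + 13.6032*m^3 - 5.7588*m^2 + 10.3779*m + 6.8089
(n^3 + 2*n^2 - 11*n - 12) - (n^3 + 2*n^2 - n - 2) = -10*n - 10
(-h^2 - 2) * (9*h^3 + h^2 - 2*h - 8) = -9*h^5 - h^4 - 16*h^3 + 6*h^2 + 4*h + 16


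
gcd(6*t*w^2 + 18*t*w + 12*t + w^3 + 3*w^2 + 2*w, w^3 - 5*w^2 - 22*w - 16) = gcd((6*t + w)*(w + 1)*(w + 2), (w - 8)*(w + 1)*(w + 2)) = w^2 + 3*w + 2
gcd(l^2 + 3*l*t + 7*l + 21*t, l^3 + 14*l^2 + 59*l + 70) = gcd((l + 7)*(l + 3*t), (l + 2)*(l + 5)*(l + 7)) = l + 7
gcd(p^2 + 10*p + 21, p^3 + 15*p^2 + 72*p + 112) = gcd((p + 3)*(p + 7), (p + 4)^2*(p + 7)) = p + 7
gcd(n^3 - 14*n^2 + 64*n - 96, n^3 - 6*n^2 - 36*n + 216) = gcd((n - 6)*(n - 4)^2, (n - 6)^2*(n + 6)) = n - 6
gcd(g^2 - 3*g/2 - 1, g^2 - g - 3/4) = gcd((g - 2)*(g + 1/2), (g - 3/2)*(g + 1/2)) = g + 1/2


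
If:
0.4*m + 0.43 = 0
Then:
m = -1.08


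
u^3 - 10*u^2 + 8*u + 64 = (u - 8)*(u - 4)*(u + 2)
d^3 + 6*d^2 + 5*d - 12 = (d - 1)*(d + 3)*(d + 4)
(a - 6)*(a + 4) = a^2 - 2*a - 24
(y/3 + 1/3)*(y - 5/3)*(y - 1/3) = y^3/3 - y^2/3 - 13*y/27 + 5/27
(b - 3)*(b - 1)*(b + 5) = b^3 + b^2 - 17*b + 15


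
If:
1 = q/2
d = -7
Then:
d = -7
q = 2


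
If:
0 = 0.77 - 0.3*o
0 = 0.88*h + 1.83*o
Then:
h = -5.34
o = 2.57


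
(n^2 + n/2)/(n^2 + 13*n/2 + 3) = n/(n + 6)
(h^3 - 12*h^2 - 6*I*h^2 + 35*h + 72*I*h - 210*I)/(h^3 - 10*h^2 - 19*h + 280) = (h^2 - h*(5 + 6*I) + 30*I)/(h^2 - 3*h - 40)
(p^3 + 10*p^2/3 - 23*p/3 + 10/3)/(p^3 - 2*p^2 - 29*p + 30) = (p - 2/3)/(p - 6)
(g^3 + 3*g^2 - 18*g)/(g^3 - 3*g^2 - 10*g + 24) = g*(g^2 + 3*g - 18)/(g^3 - 3*g^2 - 10*g + 24)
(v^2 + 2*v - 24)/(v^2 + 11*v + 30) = (v - 4)/(v + 5)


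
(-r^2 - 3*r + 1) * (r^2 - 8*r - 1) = -r^4 + 5*r^3 + 26*r^2 - 5*r - 1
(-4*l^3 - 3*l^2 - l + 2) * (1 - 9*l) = 36*l^4 + 23*l^3 + 6*l^2 - 19*l + 2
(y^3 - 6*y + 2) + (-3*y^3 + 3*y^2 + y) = -2*y^3 + 3*y^2 - 5*y + 2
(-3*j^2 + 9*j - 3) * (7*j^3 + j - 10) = -21*j^5 + 63*j^4 - 24*j^3 + 39*j^2 - 93*j + 30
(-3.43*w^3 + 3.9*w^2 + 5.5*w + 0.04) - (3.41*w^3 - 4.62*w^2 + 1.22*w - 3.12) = -6.84*w^3 + 8.52*w^2 + 4.28*w + 3.16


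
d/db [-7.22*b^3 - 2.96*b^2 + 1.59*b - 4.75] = -21.66*b^2 - 5.92*b + 1.59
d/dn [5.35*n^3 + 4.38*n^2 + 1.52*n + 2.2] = 16.05*n^2 + 8.76*n + 1.52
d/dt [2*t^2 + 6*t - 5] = 4*t + 6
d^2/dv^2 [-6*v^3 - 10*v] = -36*v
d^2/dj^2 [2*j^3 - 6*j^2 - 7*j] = 12*j - 12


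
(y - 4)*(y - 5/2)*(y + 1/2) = y^3 - 6*y^2 + 27*y/4 + 5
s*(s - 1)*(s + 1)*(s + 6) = s^4 + 6*s^3 - s^2 - 6*s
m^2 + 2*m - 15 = (m - 3)*(m + 5)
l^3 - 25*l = l*(l - 5)*(l + 5)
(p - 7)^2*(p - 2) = p^3 - 16*p^2 + 77*p - 98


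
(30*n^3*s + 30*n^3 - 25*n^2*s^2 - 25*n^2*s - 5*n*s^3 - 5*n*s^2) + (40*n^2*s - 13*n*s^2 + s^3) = 30*n^3*s + 30*n^3 - 25*n^2*s^2 + 15*n^2*s - 5*n*s^3 - 18*n*s^2 + s^3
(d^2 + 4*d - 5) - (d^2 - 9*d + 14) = 13*d - 19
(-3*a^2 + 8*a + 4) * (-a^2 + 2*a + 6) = 3*a^4 - 14*a^3 - 6*a^2 + 56*a + 24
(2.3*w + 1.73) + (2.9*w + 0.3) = 5.2*w + 2.03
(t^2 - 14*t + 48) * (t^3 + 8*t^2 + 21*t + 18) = t^5 - 6*t^4 - 43*t^3 + 108*t^2 + 756*t + 864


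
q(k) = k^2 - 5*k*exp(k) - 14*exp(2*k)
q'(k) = -5*k*exp(k) + 2*k - 28*exp(2*k) - 5*exp(k)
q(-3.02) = 9.82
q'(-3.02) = -5.61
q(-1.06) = 1.28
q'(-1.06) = -5.38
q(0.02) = -14.67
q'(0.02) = -34.31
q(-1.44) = 2.99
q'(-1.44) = -3.93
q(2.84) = -4336.27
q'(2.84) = -8525.53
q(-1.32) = 2.51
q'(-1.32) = -4.21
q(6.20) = -3414459.43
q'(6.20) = -6816171.86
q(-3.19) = 10.81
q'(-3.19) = -5.98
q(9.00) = -919604125.70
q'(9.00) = -1838884272.04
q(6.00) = -2290633.94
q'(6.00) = -4571242.17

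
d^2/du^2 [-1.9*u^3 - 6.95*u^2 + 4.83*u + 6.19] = -11.4*u - 13.9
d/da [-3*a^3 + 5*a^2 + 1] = a*(10 - 9*a)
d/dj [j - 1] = 1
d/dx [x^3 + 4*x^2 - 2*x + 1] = 3*x^2 + 8*x - 2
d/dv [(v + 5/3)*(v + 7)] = 2*v + 26/3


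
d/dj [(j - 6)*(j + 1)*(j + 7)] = 3*j^2 + 4*j - 41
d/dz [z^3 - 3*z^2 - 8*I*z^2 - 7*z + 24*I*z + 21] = 3*z^2 - 6*z - 16*I*z - 7 + 24*I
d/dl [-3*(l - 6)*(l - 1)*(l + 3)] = -9*l^2 + 24*l + 45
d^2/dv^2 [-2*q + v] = 0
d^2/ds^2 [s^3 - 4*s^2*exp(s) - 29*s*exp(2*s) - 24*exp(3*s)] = -4*s^2*exp(s) - 116*s*exp(2*s) - 16*s*exp(s) + 6*s - 216*exp(3*s) - 116*exp(2*s) - 8*exp(s)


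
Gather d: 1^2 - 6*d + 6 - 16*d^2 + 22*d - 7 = -16*d^2 + 16*d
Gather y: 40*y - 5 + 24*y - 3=64*y - 8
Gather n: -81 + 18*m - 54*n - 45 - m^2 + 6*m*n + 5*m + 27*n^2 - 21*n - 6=-m^2 + 23*m + 27*n^2 + n*(6*m - 75) - 132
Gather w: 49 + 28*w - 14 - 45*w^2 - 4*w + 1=-45*w^2 + 24*w + 36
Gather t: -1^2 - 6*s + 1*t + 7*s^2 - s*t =7*s^2 - 6*s + t*(1 - s) - 1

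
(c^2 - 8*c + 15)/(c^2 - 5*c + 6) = (c - 5)/(c - 2)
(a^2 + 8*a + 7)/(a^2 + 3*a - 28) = (a + 1)/(a - 4)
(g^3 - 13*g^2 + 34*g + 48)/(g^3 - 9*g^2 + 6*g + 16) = (g - 6)/(g - 2)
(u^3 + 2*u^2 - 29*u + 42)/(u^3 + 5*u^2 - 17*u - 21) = (u - 2)/(u + 1)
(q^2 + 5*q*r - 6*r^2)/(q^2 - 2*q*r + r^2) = (q + 6*r)/(q - r)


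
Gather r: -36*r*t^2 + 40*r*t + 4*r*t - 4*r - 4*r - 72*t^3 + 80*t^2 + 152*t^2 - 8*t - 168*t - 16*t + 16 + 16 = r*(-36*t^2 + 44*t - 8) - 72*t^3 + 232*t^2 - 192*t + 32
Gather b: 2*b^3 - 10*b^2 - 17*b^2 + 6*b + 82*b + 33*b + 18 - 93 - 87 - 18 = 2*b^3 - 27*b^2 + 121*b - 180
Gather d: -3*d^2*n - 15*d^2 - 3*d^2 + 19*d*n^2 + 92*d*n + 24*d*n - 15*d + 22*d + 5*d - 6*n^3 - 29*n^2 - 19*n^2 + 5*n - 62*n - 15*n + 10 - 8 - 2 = d^2*(-3*n - 18) + d*(19*n^2 + 116*n + 12) - 6*n^3 - 48*n^2 - 72*n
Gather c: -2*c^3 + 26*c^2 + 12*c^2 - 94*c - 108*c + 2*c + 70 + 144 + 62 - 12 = -2*c^3 + 38*c^2 - 200*c + 264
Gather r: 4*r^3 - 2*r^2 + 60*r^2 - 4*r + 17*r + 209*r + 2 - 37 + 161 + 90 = 4*r^3 + 58*r^2 + 222*r + 216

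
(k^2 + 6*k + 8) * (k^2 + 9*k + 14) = k^4 + 15*k^3 + 76*k^2 + 156*k + 112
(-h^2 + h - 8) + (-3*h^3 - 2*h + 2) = -3*h^3 - h^2 - h - 6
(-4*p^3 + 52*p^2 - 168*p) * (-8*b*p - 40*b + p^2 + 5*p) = 32*b*p^4 - 256*b*p^3 - 736*b*p^2 + 6720*b*p - 4*p^5 + 32*p^4 + 92*p^3 - 840*p^2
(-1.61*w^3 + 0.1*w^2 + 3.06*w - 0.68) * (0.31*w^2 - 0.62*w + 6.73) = -0.4991*w^5 + 1.0292*w^4 - 9.9487*w^3 - 1.435*w^2 + 21.0154*w - 4.5764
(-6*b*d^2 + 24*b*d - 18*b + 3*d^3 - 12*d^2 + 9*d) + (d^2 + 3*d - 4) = -6*b*d^2 + 24*b*d - 18*b + 3*d^3 - 11*d^2 + 12*d - 4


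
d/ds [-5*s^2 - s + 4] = -10*s - 1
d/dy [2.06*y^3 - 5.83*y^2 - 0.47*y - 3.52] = 6.18*y^2 - 11.66*y - 0.47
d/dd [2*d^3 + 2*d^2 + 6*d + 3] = 6*d^2 + 4*d + 6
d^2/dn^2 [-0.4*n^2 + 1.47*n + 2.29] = -0.800000000000000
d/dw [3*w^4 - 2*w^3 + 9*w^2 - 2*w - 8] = 12*w^3 - 6*w^2 + 18*w - 2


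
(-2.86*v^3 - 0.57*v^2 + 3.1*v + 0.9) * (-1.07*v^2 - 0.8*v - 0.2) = 3.0602*v^5 + 2.8979*v^4 - 2.289*v^3 - 3.329*v^2 - 1.34*v - 0.18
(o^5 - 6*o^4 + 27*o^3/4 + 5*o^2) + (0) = o^5 - 6*o^4 + 27*o^3/4 + 5*o^2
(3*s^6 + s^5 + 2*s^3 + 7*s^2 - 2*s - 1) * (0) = 0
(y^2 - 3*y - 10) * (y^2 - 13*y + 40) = y^4 - 16*y^3 + 69*y^2 + 10*y - 400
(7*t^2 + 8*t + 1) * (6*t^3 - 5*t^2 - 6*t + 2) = 42*t^5 + 13*t^4 - 76*t^3 - 39*t^2 + 10*t + 2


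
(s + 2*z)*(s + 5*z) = s^2 + 7*s*z + 10*z^2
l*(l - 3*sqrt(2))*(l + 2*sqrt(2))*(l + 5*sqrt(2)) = l^4 + 4*sqrt(2)*l^3 - 22*l^2 - 60*sqrt(2)*l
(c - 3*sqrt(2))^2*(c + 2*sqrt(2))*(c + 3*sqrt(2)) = c^4 - sqrt(2)*c^3 - 30*c^2 + 18*sqrt(2)*c + 216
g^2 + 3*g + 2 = (g + 1)*(g + 2)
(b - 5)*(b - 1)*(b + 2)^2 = b^4 - 2*b^3 - 15*b^2 - 4*b + 20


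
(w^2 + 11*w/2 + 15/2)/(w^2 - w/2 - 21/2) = (2*w + 5)/(2*w - 7)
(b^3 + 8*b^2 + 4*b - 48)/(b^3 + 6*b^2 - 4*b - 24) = (b + 4)/(b + 2)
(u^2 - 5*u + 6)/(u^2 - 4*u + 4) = (u - 3)/(u - 2)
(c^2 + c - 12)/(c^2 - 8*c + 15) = (c + 4)/(c - 5)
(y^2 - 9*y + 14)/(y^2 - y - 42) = (y - 2)/(y + 6)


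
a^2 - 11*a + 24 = (a - 8)*(a - 3)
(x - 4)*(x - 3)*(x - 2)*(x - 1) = x^4 - 10*x^3 + 35*x^2 - 50*x + 24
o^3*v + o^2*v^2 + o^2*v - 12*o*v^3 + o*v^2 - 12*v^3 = (o - 3*v)*(o + 4*v)*(o*v + v)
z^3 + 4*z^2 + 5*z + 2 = (z + 1)^2*(z + 2)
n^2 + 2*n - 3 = (n - 1)*(n + 3)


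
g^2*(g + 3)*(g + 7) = g^4 + 10*g^3 + 21*g^2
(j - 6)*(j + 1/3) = j^2 - 17*j/3 - 2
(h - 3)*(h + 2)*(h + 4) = h^3 + 3*h^2 - 10*h - 24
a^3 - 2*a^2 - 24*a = a*(a - 6)*(a + 4)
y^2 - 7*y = y*(y - 7)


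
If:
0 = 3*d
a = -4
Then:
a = -4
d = 0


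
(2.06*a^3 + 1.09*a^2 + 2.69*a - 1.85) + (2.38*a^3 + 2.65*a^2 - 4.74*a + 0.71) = 4.44*a^3 + 3.74*a^2 - 2.05*a - 1.14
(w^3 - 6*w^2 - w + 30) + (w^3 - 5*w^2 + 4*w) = 2*w^3 - 11*w^2 + 3*w + 30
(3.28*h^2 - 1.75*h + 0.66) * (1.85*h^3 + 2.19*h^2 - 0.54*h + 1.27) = 6.068*h^5 + 3.9457*h^4 - 4.3827*h^3 + 6.556*h^2 - 2.5789*h + 0.8382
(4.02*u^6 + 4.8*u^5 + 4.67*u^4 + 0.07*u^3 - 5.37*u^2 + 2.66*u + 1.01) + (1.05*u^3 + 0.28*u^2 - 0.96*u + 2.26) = 4.02*u^6 + 4.8*u^5 + 4.67*u^4 + 1.12*u^3 - 5.09*u^2 + 1.7*u + 3.27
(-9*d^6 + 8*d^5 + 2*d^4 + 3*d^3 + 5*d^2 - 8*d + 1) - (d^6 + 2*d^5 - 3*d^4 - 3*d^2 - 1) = -10*d^6 + 6*d^5 + 5*d^4 + 3*d^3 + 8*d^2 - 8*d + 2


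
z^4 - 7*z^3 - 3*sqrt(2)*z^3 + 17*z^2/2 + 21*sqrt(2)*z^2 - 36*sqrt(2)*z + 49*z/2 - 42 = (z - 4)*(z - 3)*(z - 7*sqrt(2)/2)*(z + sqrt(2)/2)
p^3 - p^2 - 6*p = p*(p - 3)*(p + 2)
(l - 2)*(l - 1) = l^2 - 3*l + 2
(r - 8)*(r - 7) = r^2 - 15*r + 56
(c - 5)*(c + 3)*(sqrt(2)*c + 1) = sqrt(2)*c^3 - 2*sqrt(2)*c^2 + c^2 - 15*sqrt(2)*c - 2*c - 15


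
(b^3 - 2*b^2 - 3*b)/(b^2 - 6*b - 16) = b*(-b^2 + 2*b + 3)/(-b^2 + 6*b + 16)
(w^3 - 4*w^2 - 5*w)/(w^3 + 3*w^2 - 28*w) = (w^2 - 4*w - 5)/(w^2 + 3*w - 28)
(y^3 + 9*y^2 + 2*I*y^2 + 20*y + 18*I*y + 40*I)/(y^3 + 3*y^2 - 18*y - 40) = (y^2 + 2*y*(2 + I) + 8*I)/(y^2 - 2*y - 8)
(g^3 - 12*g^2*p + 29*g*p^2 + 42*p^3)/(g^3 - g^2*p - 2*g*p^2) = (-g^2 + 13*g*p - 42*p^2)/(g*(-g + 2*p))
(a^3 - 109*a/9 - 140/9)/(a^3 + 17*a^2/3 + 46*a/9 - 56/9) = (3*a^2 - 7*a - 20)/(3*a^2 + 10*a - 8)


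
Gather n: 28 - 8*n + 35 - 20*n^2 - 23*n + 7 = -20*n^2 - 31*n + 70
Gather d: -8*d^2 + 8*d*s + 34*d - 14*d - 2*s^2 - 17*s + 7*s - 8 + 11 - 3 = -8*d^2 + d*(8*s + 20) - 2*s^2 - 10*s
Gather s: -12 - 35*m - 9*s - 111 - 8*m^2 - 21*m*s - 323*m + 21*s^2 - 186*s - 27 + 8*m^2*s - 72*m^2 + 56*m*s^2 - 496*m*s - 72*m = -80*m^2 - 430*m + s^2*(56*m + 21) + s*(8*m^2 - 517*m - 195) - 150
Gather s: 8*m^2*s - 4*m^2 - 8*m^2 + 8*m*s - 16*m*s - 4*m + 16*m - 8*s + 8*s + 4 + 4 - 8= -12*m^2 + 12*m + s*(8*m^2 - 8*m)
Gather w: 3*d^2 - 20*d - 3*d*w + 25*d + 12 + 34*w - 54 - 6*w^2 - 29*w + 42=3*d^2 + 5*d - 6*w^2 + w*(5 - 3*d)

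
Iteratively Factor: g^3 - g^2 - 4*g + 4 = (g - 1)*(g^2 - 4) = (g - 1)*(g + 2)*(g - 2)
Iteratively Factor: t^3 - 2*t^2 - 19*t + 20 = (t - 5)*(t^2 + 3*t - 4) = (t - 5)*(t + 4)*(t - 1)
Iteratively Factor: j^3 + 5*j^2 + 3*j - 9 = (j + 3)*(j^2 + 2*j - 3) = (j + 3)^2*(j - 1)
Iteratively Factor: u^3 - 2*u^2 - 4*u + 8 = (u + 2)*(u^2 - 4*u + 4) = (u - 2)*(u + 2)*(u - 2)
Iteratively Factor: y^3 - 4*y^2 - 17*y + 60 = (y - 5)*(y^2 + y - 12) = (y - 5)*(y + 4)*(y - 3)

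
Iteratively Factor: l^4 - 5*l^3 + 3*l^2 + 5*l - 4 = (l - 1)*(l^3 - 4*l^2 - l + 4) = (l - 4)*(l - 1)*(l^2 - 1) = (l - 4)*(l - 1)*(l + 1)*(l - 1)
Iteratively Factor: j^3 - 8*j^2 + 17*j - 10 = (j - 1)*(j^2 - 7*j + 10) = (j - 5)*(j - 1)*(j - 2)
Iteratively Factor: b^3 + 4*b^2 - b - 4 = (b + 4)*(b^2 - 1) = (b - 1)*(b + 4)*(b + 1)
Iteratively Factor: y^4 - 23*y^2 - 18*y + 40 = (y - 5)*(y^3 + 5*y^2 + 2*y - 8) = (y - 5)*(y + 4)*(y^2 + y - 2) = (y - 5)*(y - 1)*(y + 4)*(y + 2)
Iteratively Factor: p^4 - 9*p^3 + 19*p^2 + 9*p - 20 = (p - 5)*(p^3 - 4*p^2 - p + 4) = (p - 5)*(p - 1)*(p^2 - 3*p - 4) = (p - 5)*(p - 4)*(p - 1)*(p + 1)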